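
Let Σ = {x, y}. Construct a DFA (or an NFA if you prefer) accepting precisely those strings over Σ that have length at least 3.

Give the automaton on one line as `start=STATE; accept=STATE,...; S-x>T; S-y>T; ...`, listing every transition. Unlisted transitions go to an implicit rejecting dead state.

start=s0; accept=s3,s4; s0-x>s1; s0-y>s1; s1-x>s2; s1-y>s2; s2-x>s3; s2-y>s3; s3-x>s4; s3-y>s4; s4-x>s4; s4-y>s4

We only need to distinguish lengths 0, 1, …, 3, and '>3'. Chain s0 → s1 → s2 → s3 → s4 on every symbol, with s4 looping. Accepting states: {s3, s4}.
A 5-state machine:
        x   y  
>  s0   s1  s1 
   s1   s2  s2 
   s2   s3  s3 
 * s3   s4  s4 
 * s4   s4  s4 
(> = start, * = accepting)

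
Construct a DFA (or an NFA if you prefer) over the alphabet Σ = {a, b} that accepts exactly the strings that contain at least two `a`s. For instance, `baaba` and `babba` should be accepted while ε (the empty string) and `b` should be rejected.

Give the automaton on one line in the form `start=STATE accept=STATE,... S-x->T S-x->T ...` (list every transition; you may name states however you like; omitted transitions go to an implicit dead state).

Only the number of `a`s matters, and only up to 3. Make a chain s0 → s1 → s2 → s3 advanced by each `a` (with s3 absorbing); every other symbol self-loops. The accepting set is {s2, s3}.
4 states suffice.
        a   b  
>  s0   s1  s0 
   s1   s2  s1 
 * s2   s3  s2 
 * s3   s3  s3 
(> = start, * = accepting)

start=s0 accept=s2,s3 s0-a->s1 s0-b->s0 s1-a->s2 s1-b->s1 s2-a->s3 s2-b->s2 s3-a->s3 s3-b->s3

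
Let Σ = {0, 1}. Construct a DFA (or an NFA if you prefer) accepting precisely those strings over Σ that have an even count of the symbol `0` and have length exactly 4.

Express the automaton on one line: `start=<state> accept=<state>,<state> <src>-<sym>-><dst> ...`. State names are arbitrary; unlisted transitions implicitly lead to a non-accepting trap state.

start=A accept=H A-0->B A-1->C B-0->D B-1->E C-0->E C-1->D D-0->F D-1->G E-0->G E-1->F F-0->H F-1->I G-0->I G-1->H H-0->I H-1->I I-0->I I-1->I

Build one automaton per condition and run them in lockstep. The first has 2 states tracking the count of `0`s modulo 2; the second has 6 states tracking the input length, saturating at 5. A product state is a pair (one from each), accepting exactly when both do. Minimizing collapses redundant product states.
A 9-state machine:
       0  1 
>  A   B  C 
   B   D  E 
   C   E  D 
   D   F  G 
   E   G  F 
   F   H  I 
   G   I  H 
 * H   I  I 
   I   I  I 
(> = start, * = accepting)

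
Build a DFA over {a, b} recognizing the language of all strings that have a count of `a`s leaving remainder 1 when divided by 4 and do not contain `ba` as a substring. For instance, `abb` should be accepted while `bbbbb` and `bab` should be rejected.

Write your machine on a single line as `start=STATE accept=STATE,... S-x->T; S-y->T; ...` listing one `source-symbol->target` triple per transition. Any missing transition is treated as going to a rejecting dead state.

start=q0; accept=q1,q4; q0-a->q1; q0-b->q2; q1-a->q3; q1-b->q4; q2-a->q5; q2-b->q2; q3-a->q6; q3-b->q7; q4-a->q8; q4-b->q4; q5-a->q8; q5-b->q5; q6-a->q0; q6-b->q9; q7-a->q10; q7-b->q7; q8-a->q10; q8-b->q8; q9-a->q11; q9-b->q9; q10-a->q11; q10-b->q10; q11-a->q5; q11-b->q11

Run two small machines in parallel and take their product. One (4 states) tracks the count of `a`s modulo 4; the other (3 states) tracks partial matches of the forbidden pattern `ba`. Each combined state is a pair, one component from each; accept when both components accept.
With 12 states:
          a    b  
>  q0     q1   q2 
 * q1     q3   q4 
   q2     q5   q2 
   q3     q6   q7 
 * q4     q8   q4 
   q5     q8   q5 
   q6     q0   q9 
   q7    q10   q7 
   q8    q10   q8 
   q9    q11   q9 
   q10   q11  q10 
   q11    q5  q11 
(> = start, * = accepting)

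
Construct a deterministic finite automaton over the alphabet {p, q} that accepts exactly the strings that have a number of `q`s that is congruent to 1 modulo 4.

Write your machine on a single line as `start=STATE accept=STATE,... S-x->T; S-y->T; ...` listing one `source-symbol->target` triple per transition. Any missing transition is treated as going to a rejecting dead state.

start=s0; accept=s1; s0-p->s0; s0-q->s1; s1-p->s1; s1-q->s2; s2-p->s2; s2-q->s3; s3-p->s3; s3-q->s0

Keep the running count of `q`s modulo 4: each `q` advances along the cycle s0 → s1 → s2 → s3 → s0 while other symbols loop. Accept at s1.
4 states suffice.
        p   q  
>  s0   s0  s1 
 * s1   s1  s2 
   s2   s2  s3 
   s3   s3  s0 
(> = start, * = accepting)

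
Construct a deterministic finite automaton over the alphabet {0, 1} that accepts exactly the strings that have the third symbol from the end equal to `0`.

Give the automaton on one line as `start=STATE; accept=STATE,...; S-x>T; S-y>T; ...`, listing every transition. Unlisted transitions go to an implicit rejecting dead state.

Because acceptance depends on a position counted from the end, the machine has to buffer the most recent 3 symbols. Make each state the string of the last up-to-3 symbols read; on input `x` shift the window left and append `x`. Accept when the buffered window has length 3 and begins with `0`.
With 15 states:
          0    1  
>  S0     S1   S2 
   S1     S3   S4 
   S2     S5   S6 
   S3     S7   S8 
   S4     S9  S10 
   S5    S11  S12 
   S6    S13  S14 
 * S7     S7   S8 
 * S8     S9  S10 
 * S9    S11  S12 
 * S10   S13  S14 
   S11    S7   S8 
   S12    S9  S10 
   S13   S11  S12 
   S14   S13  S14 
(> = start, * = accepting)

start=S0; accept=S7,S8,S9,S10; S0-0>S1; S0-1>S2; S1-0>S3; S1-1>S4; S2-0>S5; S2-1>S6; S3-0>S7; S3-1>S8; S4-0>S9; S4-1>S10; S5-0>S11; S5-1>S12; S6-0>S13; S6-1>S14; S7-0>S7; S7-1>S8; S8-0>S9; S8-1>S10; S9-0>S11; S9-1>S12; S10-0>S13; S10-1>S14; S11-0>S7; S11-1>S8; S12-0>S9; S12-1>S10; S13-0>S11; S13-1>S12; S14-0>S13; S14-1>S14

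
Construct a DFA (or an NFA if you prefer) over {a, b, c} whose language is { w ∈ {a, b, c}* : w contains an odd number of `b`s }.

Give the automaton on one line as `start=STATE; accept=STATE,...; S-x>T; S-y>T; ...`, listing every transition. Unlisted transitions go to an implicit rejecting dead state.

The only thing that matters is how many `b`s have appeared, reduced mod 2. Use one state per residue: S0 for 0, …, S1 for 1. Reading `b` moves to the next residue; anything else stays put. S1 is accepting.
A 2-state machine:
        a   b   c  
>  S0   S0  S1  S0 
 * S1   S1  S0  S1 
(> = start, * = accepting)

start=S0; accept=S1; S0-a>S0; S0-b>S1; S0-c>S0; S1-a>S1; S1-b>S0; S1-c>S1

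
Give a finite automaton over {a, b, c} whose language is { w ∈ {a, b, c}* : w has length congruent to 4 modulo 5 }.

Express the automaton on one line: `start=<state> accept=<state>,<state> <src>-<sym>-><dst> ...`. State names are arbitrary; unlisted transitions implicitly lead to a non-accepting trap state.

start=s0 accept=s4 s0-a->s1 s0-b->s1 s0-c->s1 s1-a->s2 s1-b->s2 s1-c->s2 s2-a->s3 s2-b->s3 s2-c->s3 s3-a->s4 s3-b->s4 s3-c->s4 s4-a->s0 s4-b->s0 s4-c->s0

Only the length mod 5 matters, so use a 5-cycle: from any state, every input symbol moves to the next state, wrapping s4 back to s0. Mark s4 accepting.
With 5 states:
        a   b   c  
>  s0   s1  s1  s1 
   s1   s2  s2  s2 
   s2   s3  s3  s3 
   s3   s4  s4  s4 
 * s4   s0  s0  s0 
(> = start, * = accepting)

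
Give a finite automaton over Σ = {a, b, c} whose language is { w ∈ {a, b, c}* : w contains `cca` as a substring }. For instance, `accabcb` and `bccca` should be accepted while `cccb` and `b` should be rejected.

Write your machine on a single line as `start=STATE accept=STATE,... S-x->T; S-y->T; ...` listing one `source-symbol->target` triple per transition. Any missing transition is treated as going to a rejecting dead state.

Track how much of `cca` has been matched so far: state q0 is no progress, q3 is the absorbing accept state reached once `cca` has occurred. Intermediate states record partial matches; on a mismatch, fall back to the longest reusable overlap.
4 states suffice.
        a   b   c  
>  q0   q0  q0  q1 
   q1   q0  q0  q2 
   q2   q3  q0  q2 
 * q3   q3  q3  q3 
(> = start, * = accepting)

start=q0; accept=q3; q0-a->q0; q0-b->q0; q0-c->q1; q1-a->q0; q1-b->q0; q1-c->q2; q2-a->q3; q2-b->q0; q2-c->q2; q3-a->q3; q3-b->q3; q3-c->q3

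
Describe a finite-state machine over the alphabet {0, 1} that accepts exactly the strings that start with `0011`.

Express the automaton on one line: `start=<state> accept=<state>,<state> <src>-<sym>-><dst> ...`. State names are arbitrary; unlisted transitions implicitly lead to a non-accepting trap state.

start=q0 accept=q4 q0-0->q1 q0-1->q5 q1-0->q2 q1-1->q5 q2-0->q5 q2-1->q3 q3-0->q5 q3-1->q4 q4-0->q4 q4-1->q4 q5-0->q5 q5-1->q5

Check the first 4 symbols one by one: q0 through q3 record how many have matched `0011` so far; any wrong symbol goes to the dead state q5. After all 4 match we enter the accepting sink q4.
With 6 states:
        0   1  
>  q0   q1  q5 
   q1   q2  q5 
   q2   q5  q3 
   q3   q5  q4 
 * q4   q4  q4 
   q5   q5  q5 
(> = start, * = accepting)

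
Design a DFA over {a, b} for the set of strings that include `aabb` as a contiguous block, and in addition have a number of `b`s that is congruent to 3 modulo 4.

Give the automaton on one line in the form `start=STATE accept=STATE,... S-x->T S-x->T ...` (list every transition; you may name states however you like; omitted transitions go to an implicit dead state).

Build one automaton per condition and run them in lockstep. The first has 5 states tracking whether and how much of `aabb` has been seen; the second has 4 states tracking the count of `b`s modulo 4. A product state is a pair (one from each), accepting exactly when both do.
20 states suffice.
          a    b  
>  q0     q1   q2 
   q1     q3   q2 
   q2     q4   q5 
   q3     q3   q6 
   q4     q7   q5 
   q5     q8   q9 
   q6     q4  q10 
   q7     q7  q11 
   q8    q12   q9 
   q9    q13   q0 
   q10   q10  q14 
   q11    q8  q14 
   q12   q12  q15 
   q13   q16   q0 
 * q14   q14  q17 
   q15   q13  q17 
   q16   q16  q18 
   q17   q17  q19 
   q18    q1  q19 
   q19   q19  q10 
(> = start, * = accepting)

start=q0 accept=q14 q0-a->q1 q0-b->q2 q1-a->q3 q1-b->q2 q2-a->q4 q2-b->q5 q3-a->q3 q3-b->q6 q4-a->q7 q4-b->q5 q5-a->q8 q5-b->q9 q6-a->q4 q6-b->q10 q7-a->q7 q7-b->q11 q8-a->q12 q8-b->q9 q9-a->q13 q9-b->q0 q10-a->q10 q10-b->q14 q11-a->q8 q11-b->q14 q12-a->q12 q12-b->q15 q13-a->q16 q13-b->q0 q14-a->q14 q14-b->q17 q15-a->q13 q15-b->q17 q16-a->q16 q16-b->q18 q17-a->q17 q17-b->q19 q18-a->q1 q18-b->q19 q19-a->q19 q19-b->q10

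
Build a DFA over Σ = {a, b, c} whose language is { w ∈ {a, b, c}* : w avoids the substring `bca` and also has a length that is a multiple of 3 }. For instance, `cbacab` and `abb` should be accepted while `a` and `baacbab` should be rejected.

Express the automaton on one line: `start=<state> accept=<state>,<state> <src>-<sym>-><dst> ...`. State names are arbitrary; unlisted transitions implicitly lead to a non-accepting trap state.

start=s0 accept=s0,s6,s7 s0-a->s1 s0-b->s2 s0-c->s1 s1-a->s3 s1-b->s4 s1-c->s3 s2-a->s3 s2-b->s4 s2-c->s5 s3-a->s0 s3-b->s6 s3-c->s0 s4-a->s0 s4-b->s6 s4-c->s7 s5-a->s8 s5-b->s6 s5-c->s0 s6-a->s1 s6-b->s2 s6-c->s9 s7-a->s8 s7-b->s2 s7-c->s1 s8-a->s8 s8-b->s8 s8-c->s8 s9-a->s8 s9-b->s4 s9-c->s3

Build one automaton per condition and run them in lockstep. One (4 states) tracks partial matches of the forbidden pattern `bca`; the other (3 states) tracks the input length modulo 3. Each combined state is a pair, one component from each; accept when both components accept. After merging equivalent states the machine shrinks.
A 10-state machine:
        a   b   c  
>* s0   s1  s2  s1 
   s1   s3  s4  s3 
   s2   s3  s4  s5 
   s3   s0  s6  s0 
   s4   s0  s6  s7 
   s5   s8  s6  s0 
 * s6   s1  s2  s9 
 * s7   s8  s2  s1 
   s8   s8  s8  s8 
   s9   s8  s4  s3 
(> = start, * = accepting)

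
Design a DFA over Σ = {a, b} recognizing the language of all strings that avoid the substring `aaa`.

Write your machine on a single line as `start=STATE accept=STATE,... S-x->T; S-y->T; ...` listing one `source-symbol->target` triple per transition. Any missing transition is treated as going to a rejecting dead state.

start=s0; accept=s0,s1,s2; s0-a->s1; s0-b->s0; s1-a->s2; s1-b->s0; s2-a->s3; s2-b->s0; s3-a->s3; s3-b->s3

This is the complement of 'contains `aaa`'. Use the same substring-matching states — s0 through s3 holding how much of `aaa` has just been matched — but flip the accepting set: everything except the trap s3 accepts.
        a   b  
>* s0   s1  s0 
 * s1   s2  s0 
 * s2   s3  s0 
   s3   s3  s3 
(> = start, * = accepting)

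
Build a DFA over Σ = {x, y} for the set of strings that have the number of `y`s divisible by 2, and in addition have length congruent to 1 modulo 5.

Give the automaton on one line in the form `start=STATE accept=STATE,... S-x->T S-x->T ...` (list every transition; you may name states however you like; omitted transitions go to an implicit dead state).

start=S0 accept=S1 S0-x->S1 S0-y->S2 S1-x->S3 S1-y->S4 S2-x->S4 S2-y->S3 S3-x->S5 S3-y->S6 S4-x->S6 S4-y->S5 S5-x->S7 S5-y->S8 S6-x->S8 S6-y->S7 S7-x->S0 S7-y->S9 S8-x->S9 S8-y->S0 S9-x->S2 S9-y->S1

Run two small machines in parallel and take their product. One (2 states) tracks the count of `y`s modulo 2; the other (5 states) tracks the input length modulo 5. Each combined state is a pair, one component from each; accept when both components accept.
10 states suffice.
        x   y  
>  S0   S1  S2 
 * S1   S3  S4 
   S2   S4  S3 
   S3   S5  S6 
   S4   S6  S5 
   S5   S7  S8 
   S6   S8  S7 
   S7   S0  S9 
   S8   S9  S0 
   S9   S2  S1 
(> = start, * = accepting)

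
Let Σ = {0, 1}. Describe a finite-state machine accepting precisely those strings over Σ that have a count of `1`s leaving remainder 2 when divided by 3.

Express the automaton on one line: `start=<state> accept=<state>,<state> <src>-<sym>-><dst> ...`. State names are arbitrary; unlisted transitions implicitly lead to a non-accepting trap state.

The only thing that matters is how many `1`s have appeared, reduced mod 3. Use one state per residue: s0 for 0, …, s2 for 2. Reading `1` moves to the next residue; anything else stays put. s2 is accepting.
3 states suffice.
        0   1  
>  s0   s0  s1 
   s1   s1  s2 
 * s2   s2  s0 
(> = start, * = accepting)

start=s0 accept=s2 s0-0->s0 s0-1->s1 s1-0->s1 s1-1->s2 s2-0->s2 s2-1->s0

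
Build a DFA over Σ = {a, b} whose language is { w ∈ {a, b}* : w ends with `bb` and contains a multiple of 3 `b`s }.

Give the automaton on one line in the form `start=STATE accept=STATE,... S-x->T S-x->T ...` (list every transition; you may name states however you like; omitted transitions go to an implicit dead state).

start=q0 accept=q6 q0-a->q0 q0-b->q1 q1-a->q2 q1-b->q3 q2-a->q2 q2-b->q4 q3-a->q5 q3-b->q6 q4-a->q5 q4-b->q6 q5-a->q5 q5-b->q7 q6-a->q0 q6-b->q8 q7-a->q0 q7-b->q8 q8-a->q2 q8-b->q3

Handle the two conditions separately and then intersect. One (3 states) tracks how much of the suffix `bb` has currently been matched; the other (3 states) tracks the count of `b`s modulo 3. Each combined state is a pair, one component from each; accept when both components accept.
With 9 states:
        a   b  
>  q0   q0  q1 
   q1   q2  q3 
   q2   q2  q4 
   q3   q5  q6 
   q4   q5  q6 
   q5   q5  q7 
 * q6   q0  q8 
   q7   q0  q8 
   q8   q2  q3 
(> = start, * = accepting)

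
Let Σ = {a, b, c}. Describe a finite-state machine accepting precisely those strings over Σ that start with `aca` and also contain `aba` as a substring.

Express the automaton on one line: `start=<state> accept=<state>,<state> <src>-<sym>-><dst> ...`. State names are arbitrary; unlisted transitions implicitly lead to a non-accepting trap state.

Handle the two conditions separately and then intersect. The first has 5 states tracking whether the input so far still matches the prefix `aca`; the second has 4 states tracking whether and how much of `aba` has been seen. A product state is a pair (one from each), accepting exactly when both do. After merging equivalent states the machine shrinks.
8 states suffice.
        a   b   c  
>  s0   s1  s2  s2 
   s1   s2  s2  s3 
   s2   s2  s2  s2 
   s3   s4  s2  s2 
   s4   s4  s5  s6 
   s5   s7  s6  s6 
   s6   s4  s6  s6 
 * s7   s7  s7  s7 
(> = start, * = accepting)

start=s0 accept=s7 s0-a->s1 s0-b->s2 s0-c->s2 s1-a->s2 s1-b->s2 s1-c->s3 s2-a->s2 s2-b->s2 s2-c->s2 s3-a->s4 s3-b->s2 s3-c->s2 s4-a->s4 s4-b->s5 s4-c->s6 s5-a->s7 s5-b->s6 s5-c->s6 s6-a->s4 s6-b->s6 s6-c->s6 s7-a->s7 s7-b->s7 s7-c->s7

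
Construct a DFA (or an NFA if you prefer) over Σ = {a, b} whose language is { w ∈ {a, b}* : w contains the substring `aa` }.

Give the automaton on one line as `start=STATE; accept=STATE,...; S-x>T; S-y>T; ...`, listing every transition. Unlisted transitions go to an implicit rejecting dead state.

start=s0; accept=s2; s0-a>s1; s0-b>s0; s1-a>s2; s1-b>s0; s2-a>s2; s2-b>s2

States s0..s1 record the length of the longest prefix of `aa` that matches the current input suffix. Reaching s2 means `aa` has been seen, and we stay there forever. Accept from s2.
        a   b  
>  s0   s1  s0 
   s1   s2  s0 
 * s2   s2  s2 
(> = start, * = accepting)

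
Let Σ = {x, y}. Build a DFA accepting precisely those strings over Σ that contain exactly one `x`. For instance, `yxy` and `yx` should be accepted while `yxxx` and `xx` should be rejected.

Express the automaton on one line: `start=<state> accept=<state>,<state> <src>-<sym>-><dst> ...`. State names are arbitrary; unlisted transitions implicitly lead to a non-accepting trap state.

Only the number of `x`s matters, and only up to 2. Make a chain s0 → s1 → s2 advanced by each `x` (with s2 absorbing); every other symbol self-loops. The accepting set is {s1}.
A 3-state machine:
        x   y  
>  s0   s1  s0 
 * s1   s2  s1 
   s2   s2  s2 
(> = start, * = accepting)

start=s0 accept=s1 s0-x->s1 s0-y->s0 s1-x->s2 s1-y->s1 s2-x->s2 s2-y->s2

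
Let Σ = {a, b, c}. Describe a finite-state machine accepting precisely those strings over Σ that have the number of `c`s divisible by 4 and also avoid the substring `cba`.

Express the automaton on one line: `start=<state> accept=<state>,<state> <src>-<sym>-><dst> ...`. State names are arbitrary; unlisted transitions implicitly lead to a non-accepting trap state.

start=q0 accept=q0,q11,q12 q0-a->q0 q0-b->q0 q0-c->q1 q1-a->q2 q1-b->q3 q1-c->q4 q2-a->q2 q2-b->q2 q2-c->q4 q3-a->q5 q3-b->q2 q3-c->q4 q4-a->q6 q4-b->q7 q4-c->q8 q5-a->q5 q5-b->q5 q5-c->q5 q6-a->q6 q6-b->q6 q6-c->q8 q7-a->q5 q7-b->q6 q7-c->q8 q8-a->q9 q8-b->q10 q8-c->q11 q9-a->q9 q9-b->q9 q9-c->q11 q10-a->q5 q10-b->q9 q10-c->q11 q11-a->q0 q11-b->q12 q11-c->q1 q12-a->q5 q12-b->q0 q12-c->q1

Build one automaton per condition and run them in lockstep. The first has 4 states tracking the count of `c`s modulo 4; the second has 4 states tracking partial matches of the forbidden pattern `cba`. A product state is a pair (one from each), accepting exactly when both do. Minimizing collapses redundant product states.
With 13 states:
          a    b    c  
>* q0     q0   q0   q1 
   q1     q2   q3   q4 
   q2     q2   q2   q4 
   q3     q5   q2   q4 
   q4     q6   q7   q8 
   q5     q5   q5   q5 
   q6     q6   q6   q8 
   q7     q5   q6   q8 
   q8     q9  q10  q11 
   q9     q9   q9  q11 
   q10    q5   q9  q11 
 * q11    q0  q12   q1 
 * q12    q5   q0   q1 
(> = start, * = accepting)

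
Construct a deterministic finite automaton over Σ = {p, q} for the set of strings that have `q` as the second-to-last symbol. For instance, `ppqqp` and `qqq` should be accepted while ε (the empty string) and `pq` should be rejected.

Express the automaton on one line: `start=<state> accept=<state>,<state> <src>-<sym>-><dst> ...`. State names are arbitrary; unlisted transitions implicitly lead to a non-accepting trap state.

A DFA must remember the last 2 symbols (since which symbol is second-to-last isn't known until the input ends). Use one state per possible window of the last ≤2 symbols; accept from those whose window starts with `q`.
7 states suffice.
       p  q 
>  A   B  C 
   B   D  E 
   C   F  G 
   D   D  E 
   E   F  G 
 * F   D  E 
 * G   F  G 
(> = start, * = accepting)

start=A accept=F,G A-p->B A-q->C B-p->D B-q->E C-p->F C-q->G D-p->D D-q->E E-p->F E-q->G F-p->D F-q->E G-p->F G-q->G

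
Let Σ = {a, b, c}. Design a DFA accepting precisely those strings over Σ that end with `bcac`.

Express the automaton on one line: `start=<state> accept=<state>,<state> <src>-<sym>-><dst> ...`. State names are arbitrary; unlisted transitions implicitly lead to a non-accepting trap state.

Let each state record the length of the longest suffix of the input read so far that is also a prefix of `bcac`. q1 means the last symbol is `b`; q2 means the last 2 symbols are `bc`; q3 means the last 3 symbols are `bca`; q4 means the last 4 symbols are `bcac`. Accept only at q4, where the string currently ends in `bcac`.
5 states suffice.
        a   b   c  
>  q0   q0  q1  q0 
   q1   q0  q1  q2 
   q2   q3  q1  q0 
   q3   q0  q1  q4 
 * q4   q0  q1  q0 
(> = start, * = accepting)

start=q0 accept=q4 q0-a->q0 q0-b->q1 q0-c->q0 q1-a->q0 q1-b->q1 q1-c->q2 q2-a->q3 q2-b->q1 q2-c->q0 q3-a->q0 q3-b->q1 q3-c->q4 q4-a->q0 q4-b->q1 q4-c->q0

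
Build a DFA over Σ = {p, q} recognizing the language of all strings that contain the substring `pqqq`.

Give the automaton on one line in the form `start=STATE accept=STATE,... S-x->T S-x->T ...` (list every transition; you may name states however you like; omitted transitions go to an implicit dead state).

States S0..S3 record the length of the longest prefix of `pqqq` that matches the current input suffix. Reaching S4 means `pqqq` has been seen, and we stay there forever. Accept from S4.
        p   q  
>  S0   S1  S0 
   S1   S1  S2 
   S2   S1  S3 
   S3   S1  S4 
 * S4   S4  S4 
(> = start, * = accepting)

start=S0 accept=S4 S0-p->S1 S0-q->S0 S1-p->S1 S1-q->S2 S2-p->S1 S2-q->S3 S3-p->S1 S3-q->S4 S4-p->S4 S4-q->S4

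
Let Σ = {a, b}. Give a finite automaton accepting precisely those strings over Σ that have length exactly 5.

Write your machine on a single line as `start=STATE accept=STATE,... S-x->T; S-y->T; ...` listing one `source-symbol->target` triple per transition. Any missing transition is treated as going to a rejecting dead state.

We only need to distinguish lengths 0, 1, …, 5, and '>5'. Chain S0 → S1 → S2 → S3 → S4 → S5 → S6 on every symbol, with S6 looping. Accepting states: {S5}.
With 7 states:
        a   b  
>  S0   S1  S1 
   S1   S2  S2 
   S2   S3  S3 
   S3   S4  S4 
   S4   S5  S5 
 * S5   S6  S6 
   S6   S6  S6 
(> = start, * = accepting)

start=S0; accept=S5; S0-a->S1; S0-b->S1; S1-a->S2; S1-b->S2; S2-a->S3; S2-b->S3; S3-a->S4; S3-b->S4; S4-a->S5; S4-b->S5; S5-a->S6; S5-b->S6; S6-a->S6; S6-b->S6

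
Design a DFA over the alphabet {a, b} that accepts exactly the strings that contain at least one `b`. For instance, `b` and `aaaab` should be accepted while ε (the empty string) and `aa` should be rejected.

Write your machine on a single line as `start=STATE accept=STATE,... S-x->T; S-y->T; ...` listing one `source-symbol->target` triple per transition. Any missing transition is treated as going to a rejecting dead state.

start=q0; accept=q1,q2; q0-a->q0; q0-b->q1; q1-a->q1; q1-b->q2; q2-a->q2; q2-b->q2

Count `b`s, saturating at 2: state q0 means no `b` yet, q1 means one `b` seen, q2 means more than one. Each `b` increments (capped at q2); other symbols loop. Accept from {q1, q2}.
        a   b  
>  q0   q0  q1 
 * q1   q1  q2 
 * q2   q2  q2 
(> = start, * = accepting)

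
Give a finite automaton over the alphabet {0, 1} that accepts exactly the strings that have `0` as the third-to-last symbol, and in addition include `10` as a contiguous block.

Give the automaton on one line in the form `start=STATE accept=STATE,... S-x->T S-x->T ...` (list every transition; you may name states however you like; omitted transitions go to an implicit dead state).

start=S0 accept=S5,S8,S9,S10 S0-0->S1 S0-1->S2 S1-0->S1 S1-1->S3 S2-0->S4 S2-1->S2 S3-0->S5 S3-1->S2 S4-0->S6 S4-1->S7 S5-0->S6 S5-1->S7 S6-0->S8 S6-1->S9 S7-0->S5 S7-1->S10 S8-0->S8 S8-1->S9 S9-0->S5 S9-1->S10 S10-0->S4 S10-1->S2

Handle the two conditions separately and then intersect. The first has 15 states tracking the last 3 symbols read; the second has 3 states tracking whether and how much of `10` has been seen. A product state is a pair (one from each), accepting exactly when both do. Equivalent product states are then merged.
          0    1  
>  S0     S1   S2 
   S1     S1   S3 
   S2     S4   S2 
   S3     S5   S2 
   S4     S6   S7 
 * S5     S6   S7 
   S6     S8   S9 
   S7     S5  S10 
 * S8     S8   S9 
 * S9     S5  S10 
 * S10    S4   S2 
(> = start, * = accepting)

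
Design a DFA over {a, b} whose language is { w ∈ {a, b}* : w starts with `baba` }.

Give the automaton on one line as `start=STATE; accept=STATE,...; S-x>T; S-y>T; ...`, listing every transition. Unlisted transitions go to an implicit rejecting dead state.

Check the first 4 symbols one by one: q0 through q3 record how many have matched `baba` so far; any wrong symbol goes to the dead state q5. After all 4 match we enter the accepting sink q4.
With 6 states:
        a   b  
>  q0   q5  q1 
   q1   q2  q5 
   q2   q5  q3 
   q3   q4  q5 
 * q4   q4  q4 
   q5   q5  q5 
(> = start, * = accepting)

start=q0; accept=q4; q0-a>q5; q0-b>q1; q1-a>q2; q1-b>q5; q2-a>q5; q2-b>q3; q3-a>q4; q3-b>q5; q4-a>q4; q4-b>q4; q5-a>q5; q5-b>q5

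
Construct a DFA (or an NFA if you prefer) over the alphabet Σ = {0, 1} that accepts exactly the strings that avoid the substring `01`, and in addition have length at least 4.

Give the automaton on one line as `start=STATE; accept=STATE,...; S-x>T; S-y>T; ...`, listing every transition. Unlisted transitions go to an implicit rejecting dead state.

Run two small machines in parallel and take their product. One (3 states) tracks partial matches of the forbidden pattern `01`; the other (6 states) tracks the input length, saturating at 5. Each combined state is a pair, one component from each; accept when both components accept.
A 15-state machine:
          0    1  
>  q0     q1   q2 
   q1     q3   q4 
   q2     q3   q5 
   q3     q6   q7 
   q4     q7   q7 
   q5     q6   q8 
   q6     q9  q10 
   q7    q10  q10 
   q8     q9  q11 
 * q9    q12  q13 
   q10   q13  q13 
 * q11   q12  q14 
 * q12   q12  q13 
   q13   q13  q13 
 * q14   q12  q14 
(> = start, * = accepting)

start=q0; accept=q9,q11,q12,q14; q0-0>q1; q0-1>q2; q1-0>q3; q1-1>q4; q2-0>q3; q2-1>q5; q3-0>q6; q3-1>q7; q4-0>q7; q4-1>q7; q5-0>q6; q5-1>q8; q6-0>q9; q6-1>q10; q7-0>q10; q7-1>q10; q8-0>q9; q8-1>q11; q9-0>q12; q9-1>q13; q10-0>q13; q10-1>q13; q11-0>q12; q11-1>q14; q12-0>q12; q12-1>q13; q13-0>q13; q13-1>q13; q14-0>q12; q14-1>q14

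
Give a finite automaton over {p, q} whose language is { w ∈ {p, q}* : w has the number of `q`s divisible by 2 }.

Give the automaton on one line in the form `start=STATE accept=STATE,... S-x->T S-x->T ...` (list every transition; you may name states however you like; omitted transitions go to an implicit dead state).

start=s0 accept=s0 s0-p->s0 s0-q->s1 s1-p->s1 s1-q->s0

Keep the running count of `q`s modulo 2: each `q` advances along the cycle s0 → s1 → s0 while other symbols loop. Accept at s0.
A 2-state machine:
        p   q  
>* s0   s0  s1 
   s1   s1  s0 
(> = start, * = accepting)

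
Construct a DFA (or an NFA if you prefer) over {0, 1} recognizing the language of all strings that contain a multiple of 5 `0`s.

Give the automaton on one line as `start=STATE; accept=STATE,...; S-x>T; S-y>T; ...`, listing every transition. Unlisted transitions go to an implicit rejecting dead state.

The only thing that matters is how many `0`s have appeared, reduced mod 5. Use one state per residue: A for 0, …, E for 4. Reading `0` moves to the next residue; anything else stays put. A is accepting.
With 5 states:
       0  1 
>* A   B  A 
   B   C  B 
   C   D  C 
   D   E  D 
   E   A  E 
(> = start, * = accepting)

start=A; accept=A; A-0>B; A-1>A; B-0>C; B-1>B; C-0>D; C-1>C; D-0>E; D-1>D; E-0>A; E-1>E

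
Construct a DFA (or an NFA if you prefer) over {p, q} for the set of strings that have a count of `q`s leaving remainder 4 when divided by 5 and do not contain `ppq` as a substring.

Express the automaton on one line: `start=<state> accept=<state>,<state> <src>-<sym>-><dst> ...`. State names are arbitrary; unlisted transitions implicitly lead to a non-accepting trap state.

start=A accept=J,K,L A-p->B A-q->C B-p->D B-q->C C-p->E C-q->F D-p->D D-q->D E-p->D E-q->F F-p->G F-q->H G-p->D G-q->H H-p->I H-q->J I-p->D I-q->J J-p->K J-q->A K-p->L K-q->A L-p->L L-q->D

Build one automaton per condition and run them in lockstep. One (5 states) tracks the count of `q`s modulo 5; the other (4 states) tracks partial matches of the forbidden pattern `ppq`. Each combined state is a pair, one component from each; accept when both components accept. Equivalent product states are then merged.
       p  q 
>  A   B  C 
   B   D  C 
   C   E  F 
   D   D  D 
   E   D  F 
   F   G  H 
   G   D  H 
   H   I  J 
   I   D  J 
 * J   K  A 
 * K   L  A 
 * L   L  D 
(> = start, * = accepting)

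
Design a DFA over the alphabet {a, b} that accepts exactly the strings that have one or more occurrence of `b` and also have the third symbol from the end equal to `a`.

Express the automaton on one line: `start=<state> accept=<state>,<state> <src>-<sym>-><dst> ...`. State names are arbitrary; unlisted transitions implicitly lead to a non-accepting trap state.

start=S0 accept=S6,S7,S8,S10 S0-a->S1 S0-b->S2 S1-a->S3 S1-b->S4 S2-a->S5 S2-b->S2 S3-a->S3 S3-b->S6 S4-a->S7 S4-b->S8 S5-a->S9 S5-b->S4 S6-a->S7 S6-b->S8 S7-a->S9 S7-b->S4 S8-a->S5 S8-b->S2 S9-a->S10 S9-b->S6 S10-a->S10 S10-b->S6

Handle the two conditions separately and then intersect. One (3 states) tracks the count of `b`s, saturating at 2; the other (15 states) tracks the last 3 symbols read. Each combined state is a pair, one component from each; accept when both components accept. Minimizing collapses redundant product states.
          a    b  
>  S0     S1   S2 
   S1     S3   S4 
   S2     S5   S2 
   S3     S3   S6 
   S4     S7   S8 
   S5     S9   S4 
 * S6     S7   S8 
 * S7     S9   S4 
 * S8     S5   S2 
   S9    S10   S6 
 * S10   S10   S6 
(> = start, * = accepting)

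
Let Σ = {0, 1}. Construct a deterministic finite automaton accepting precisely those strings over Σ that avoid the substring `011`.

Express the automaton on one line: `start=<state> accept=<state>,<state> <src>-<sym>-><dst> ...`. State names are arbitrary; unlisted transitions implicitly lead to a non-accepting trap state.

start=A accept=A,B,C A-0->B A-1->A B-0->B B-1->C C-0->B C-1->D D-0->D D-1->D

Track partial matches of the forbidden pattern `011`. State D is a dead state reached once `011` has occurred; every other state accepts. A means no part of `011` is currently matched.
       0  1 
>* A   B  A 
 * B   B  C 
 * C   B  D 
   D   D  D 
(> = start, * = accepting)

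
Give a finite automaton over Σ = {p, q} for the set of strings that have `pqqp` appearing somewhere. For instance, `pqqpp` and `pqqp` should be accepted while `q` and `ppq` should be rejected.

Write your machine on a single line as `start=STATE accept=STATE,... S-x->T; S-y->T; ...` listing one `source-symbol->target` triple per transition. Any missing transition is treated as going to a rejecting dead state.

States s0..s3 record the length of the longest prefix of `pqqp` that matches the current input suffix. Reaching s4 means `pqqp` has been seen, and we stay there forever. Accept from s4.
5 states suffice.
        p   q  
>  s0   s1  s0 
   s1   s1  s2 
   s2   s1  s3 
   s3   s4  s0 
 * s4   s4  s4 
(> = start, * = accepting)

start=s0; accept=s4; s0-p->s1; s0-q->s0; s1-p->s1; s1-q->s2; s2-p->s1; s2-q->s3; s3-p->s4; s3-q->s0; s4-p->s4; s4-q->s4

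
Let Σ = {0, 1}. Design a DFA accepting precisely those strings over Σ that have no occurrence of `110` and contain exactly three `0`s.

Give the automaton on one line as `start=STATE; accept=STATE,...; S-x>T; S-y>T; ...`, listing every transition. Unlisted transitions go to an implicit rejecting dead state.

Build one automaton per condition and run them in lockstep. The first has 4 states tracking partial matches of the forbidden pattern `110`; the second has 5 states tracking the count of `0`s, saturating at 4. A product state is a pair (one from each), accepting exactly when both do. Equivalent product states are then merged.
An 8-state machine:
        0   1  
>  q0   q1  q2 
   q1   q3  q4 
   q2   q1  q5 
   q3   q6  q7 
   q4   q3  q5 
   q5   q5  q5 
 * q6   q5  q6 
   q7   q6  q5 
(> = start, * = accepting)

start=q0; accept=q6; q0-0>q1; q0-1>q2; q1-0>q3; q1-1>q4; q2-0>q1; q2-1>q5; q3-0>q6; q3-1>q7; q4-0>q3; q4-1>q5; q5-0>q5; q5-1>q5; q6-0>q5; q6-1>q6; q7-0>q6; q7-1>q5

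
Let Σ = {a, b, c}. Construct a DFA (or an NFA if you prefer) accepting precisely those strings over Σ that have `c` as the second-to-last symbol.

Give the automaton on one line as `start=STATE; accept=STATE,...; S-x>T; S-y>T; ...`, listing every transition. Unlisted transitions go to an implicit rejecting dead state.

A DFA must remember the last 2 symbols (since which symbol is second-to-last isn't known until the input ends). Use one state per possible window of the last ≤2 symbols; accept from those whose window starts with `c`.
With 13 states:
          a    b    c  
>  S0     S1   S2   S3 
   S1     S4   S5   S6 
   S2     S7   S8   S9 
   S3    S10  S11  S12 
   S4     S4   S5   S6 
   S5     S7   S8   S9 
   S6    S10  S11  S12 
   S7     S4   S5   S6 
   S8     S7   S8   S9 
   S9    S10  S11  S12 
 * S10    S4   S5   S6 
 * S11    S7   S8   S9 
 * S12   S10  S11  S12 
(> = start, * = accepting)

start=S0; accept=S10,S11,S12; S0-a>S1; S0-b>S2; S0-c>S3; S1-a>S4; S1-b>S5; S1-c>S6; S2-a>S7; S2-b>S8; S2-c>S9; S3-a>S10; S3-b>S11; S3-c>S12; S4-a>S4; S4-b>S5; S4-c>S6; S5-a>S7; S5-b>S8; S5-c>S9; S6-a>S10; S6-b>S11; S6-c>S12; S7-a>S4; S7-b>S5; S7-c>S6; S8-a>S7; S8-b>S8; S8-c>S9; S9-a>S10; S9-b>S11; S9-c>S12; S10-a>S4; S10-b>S5; S10-c>S6; S11-a>S7; S11-b>S8; S11-c>S9; S12-a>S10; S12-b>S11; S12-c>S12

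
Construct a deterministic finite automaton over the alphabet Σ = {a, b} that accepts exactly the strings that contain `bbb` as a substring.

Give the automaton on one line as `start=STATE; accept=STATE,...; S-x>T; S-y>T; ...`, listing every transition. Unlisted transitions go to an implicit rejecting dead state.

start=q0; accept=q3; q0-a>q0; q0-b>q1; q1-a>q0; q1-b>q2; q2-a>q0; q2-b>q3; q3-a>q3; q3-b>q3

States q0..q2 record the length of the longest prefix of `bbb` that matches the current input suffix. Reaching q3 means `bbb` has been seen, and we stay there forever. Accept from q3.
With 4 states:
        a   b  
>  q0   q0  q1 
   q1   q0  q2 
   q2   q0  q3 
 * q3   q3  q3 
(> = start, * = accepting)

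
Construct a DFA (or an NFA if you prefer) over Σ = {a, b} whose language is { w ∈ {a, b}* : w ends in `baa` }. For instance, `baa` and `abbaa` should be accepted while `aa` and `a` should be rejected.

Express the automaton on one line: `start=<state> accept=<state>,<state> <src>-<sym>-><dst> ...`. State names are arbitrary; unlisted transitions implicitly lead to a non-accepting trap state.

start=S0 accept=S3 S0-a->S0 S0-b->S1 S1-a->S2 S1-b->S1 S2-a->S3 S2-b->S1 S3-a->S0 S3-b->S1

Remember how much of `baa` the current input suffix matches. State S0 means no match yet; S1 means the last symbol is `b`; S2 means the last 2 symbols are `ba`; S3 means the last 3 symbols are `baa`. Only S3 accepts. On a mismatch, fall back to the longest proper suffix that is still a prefix of `baa`.
4 states suffice.
        a   b  
>  S0   S0  S1 
   S1   S2  S1 
   S2   S3  S1 
 * S3   S0  S1 
(> = start, * = accepting)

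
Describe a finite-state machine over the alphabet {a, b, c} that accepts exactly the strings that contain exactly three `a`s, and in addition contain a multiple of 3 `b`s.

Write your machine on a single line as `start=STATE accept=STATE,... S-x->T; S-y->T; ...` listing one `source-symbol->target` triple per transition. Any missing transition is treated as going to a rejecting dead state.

Handle the two conditions separately and then intersect. The first has 5 states tracking the count of `a`s, saturating at 4; the second has 3 states tracking the count of `b`s modulo 3. A product state is a pair (one from each), accepting exactly when both do. Minimizing collapses redundant product states.
With 13 states:
          a    b    c  
>  s0     s1   s2   s0 
   s1     s3   s4   s1 
   s2     s4   s5   s2 
   s3     s6   s7   s3 
   s4     s7   s8   s4 
   s5     s8   s0   s5 
 * s6     s9  s10   s6 
   s7    s10  s11   s7 
   s8    s11   s1   s8 
   s9     s9   s9   s9 
   s10    s9  s12  s10 
   s11   s12   s3  s11 
   s12    s9   s6  s12 
(> = start, * = accepting)

start=s0; accept=s6; s0-a->s1; s0-b->s2; s0-c->s0; s1-a->s3; s1-b->s4; s1-c->s1; s2-a->s4; s2-b->s5; s2-c->s2; s3-a->s6; s3-b->s7; s3-c->s3; s4-a->s7; s4-b->s8; s4-c->s4; s5-a->s8; s5-b->s0; s5-c->s5; s6-a->s9; s6-b->s10; s6-c->s6; s7-a->s10; s7-b->s11; s7-c->s7; s8-a->s11; s8-b->s1; s8-c->s8; s9-a->s9; s9-b->s9; s9-c->s9; s10-a->s9; s10-b->s12; s10-c->s10; s11-a->s12; s11-b->s3; s11-c->s11; s12-a->s9; s12-b->s6; s12-c->s12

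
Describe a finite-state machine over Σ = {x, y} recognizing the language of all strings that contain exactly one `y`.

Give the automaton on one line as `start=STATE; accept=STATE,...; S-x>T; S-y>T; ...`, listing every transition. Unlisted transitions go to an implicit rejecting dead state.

Only the number of `y`s matters, and only up to 2. Make a chain q0 → q1 → q2 advanced by each `y` (with q2 absorbing); every other symbol self-loops. The accepting set is {q1}.
A 3-state machine:
        x   y  
>  q0   q0  q1 
 * q1   q1  q2 
   q2   q2  q2 
(> = start, * = accepting)

start=q0; accept=q1; q0-x>q0; q0-y>q1; q1-x>q1; q1-y>q2; q2-x>q2; q2-y>q2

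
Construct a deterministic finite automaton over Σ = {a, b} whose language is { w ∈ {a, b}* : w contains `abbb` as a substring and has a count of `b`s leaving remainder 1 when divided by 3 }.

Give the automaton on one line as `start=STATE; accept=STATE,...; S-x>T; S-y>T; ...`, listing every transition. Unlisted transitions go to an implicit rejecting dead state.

Handle the two conditions separately and then intersect. The first has 5 states tracking whether and how much of `abbb` has been seen; the second has 3 states tracking the count of `b`s modulo 3. A product state is a pair (one from each), accepting exactly when both do.
          a    b  
>  q0     q1   q2 
   q1     q1   q3 
   q2     q4   q5 
   q3     q4   q6 
   q4     q4   q7 
   q5     q8   q0 
   q6     q8   q9 
   q7     q8  q10 
   q8     q8  q11 
   q9     q9  q12 
   q10    q1  q12 
   q11    q1  q13 
 * q12   q12  q14 
   q13    q4  q14 
   q14   q14   q9 
(> = start, * = accepting)

start=q0; accept=q12; q0-a>q1; q0-b>q2; q1-a>q1; q1-b>q3; q2-a>q4; q2-b>q5; q3-a>q4; q3-b>q6; q4-a>q4; q4-b>q7; q5-a>q8; q5-b>q0; q6-a>q8; q6-b>q9; q7-a>q8; q7-b>q10; q8-a>q8; q8-b>q11; q9-a>q9; q9-b>q12; q10-a>q1; q10-b>q12; q11-a>q1; q11-b>q13; q12-a>q12; q12-b>q14; q13-a>q4; q13-b>q14; q14-a>q14; q14-b>q9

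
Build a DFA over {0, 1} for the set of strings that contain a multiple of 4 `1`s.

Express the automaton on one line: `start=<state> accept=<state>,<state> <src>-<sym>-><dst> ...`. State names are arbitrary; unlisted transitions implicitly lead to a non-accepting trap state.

start=S0 accept=S0 S0-0->S0 S0-1->S1 S1-0->S1 S1-1->S2 S2-0->S2 S2-1->S3 S3-0->S3 S3-1->S0

The only thing that matters is how many `1`s have appeared, reduced mod 4. Use one state per residue: S0 for 0, …, S3 for 3. Reading `1` moves to the next residue; anything else stays put. S0 is accepting.
4 states suffice.
        0   1  
>* S0   S0  S1 
   S1   S1  S2 
   S2   S2  S3 
   S3   S3  S0 
(> = start, * = accepting)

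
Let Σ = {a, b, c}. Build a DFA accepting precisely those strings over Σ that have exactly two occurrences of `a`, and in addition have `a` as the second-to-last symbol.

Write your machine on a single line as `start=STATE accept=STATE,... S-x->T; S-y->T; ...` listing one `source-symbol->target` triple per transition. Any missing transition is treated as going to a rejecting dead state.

Handle the two conditions separately and then intersect. The first has 4 states tracking the count of `a`s, saturating at 3; the second has 13 states tracking the last 2 symbols read. A product state is a pair (one from each), accepting exactly when both do. Equivalent product states are then merged.
7 states suffice.
        a   b   c  
>  S0   S1  S0  S0 
   S1   S2  S3  S3 
 * S2   S4  S5  S5 
   S3   S6  S3  S3 
   S4   S4  S4  S4 
 * S5   S4  S4  S4 
   S6   S4  S5  S5 
(> = start, * = accepting)

start=S0; accept=S2,S5; S0-a->S1; S0-b->S0; S0-c->S0; S1-a->S2; S1-b->S3; S1-c->S3; S2-a->S4; S2-b->S5; S2-c->S5; S3-a->S6; S3-b->S3; S3-c->S3; S4-a->S4; S4-b->S4; S4-c->S4; S5-a->S4; S5-b->S4; S5-c->S4; S6-a->S4; S6-b->S5; S6-c->S5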